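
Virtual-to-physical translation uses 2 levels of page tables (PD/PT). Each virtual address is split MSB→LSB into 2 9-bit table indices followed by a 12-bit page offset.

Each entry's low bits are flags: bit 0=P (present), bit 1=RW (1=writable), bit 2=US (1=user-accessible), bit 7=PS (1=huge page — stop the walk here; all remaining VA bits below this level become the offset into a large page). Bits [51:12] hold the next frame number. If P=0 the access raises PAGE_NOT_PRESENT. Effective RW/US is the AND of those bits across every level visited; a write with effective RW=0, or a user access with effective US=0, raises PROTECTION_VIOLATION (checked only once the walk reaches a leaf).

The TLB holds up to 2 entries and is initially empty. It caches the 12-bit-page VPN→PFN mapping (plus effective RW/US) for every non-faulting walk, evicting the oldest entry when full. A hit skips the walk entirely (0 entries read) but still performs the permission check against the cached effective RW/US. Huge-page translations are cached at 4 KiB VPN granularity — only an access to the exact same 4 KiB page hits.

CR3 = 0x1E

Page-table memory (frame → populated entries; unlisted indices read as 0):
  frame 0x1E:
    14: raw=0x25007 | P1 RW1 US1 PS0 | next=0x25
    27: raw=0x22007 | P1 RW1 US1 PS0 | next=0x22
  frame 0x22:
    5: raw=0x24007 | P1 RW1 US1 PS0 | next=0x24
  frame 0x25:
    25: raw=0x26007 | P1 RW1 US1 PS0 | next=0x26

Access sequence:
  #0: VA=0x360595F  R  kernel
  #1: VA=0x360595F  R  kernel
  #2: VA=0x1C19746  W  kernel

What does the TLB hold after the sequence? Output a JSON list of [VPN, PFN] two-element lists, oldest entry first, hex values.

Walk each access:
#0 VA=0x360595F (r,kernel):
  L0 @0x1E[27] → 0x22007  P=1,RW=1,US=1,PS=0
  L1 @0x22[5] → 0x24007  P=1,RW=1,US=1,PS=0
  → PA=0x2495F  (2 entries read)
#1 VA=0x360595F (r,kernel):
  TLB hit vpn=0x3605 → PA=0x2495F
#2 VA=0x1C19746 (w,kernel):
  L0 @0x1E[14] → 0x25007  P=1,RW=1,US=1,PS=0
  L1 @0x25[25] → 0x26007  P=1,RW=1,US=1,PS=0
  → PA=0x26746  (2 entries read)

TLB: [["0x3605", "0x24"], ["0x1C19", "0x26"]]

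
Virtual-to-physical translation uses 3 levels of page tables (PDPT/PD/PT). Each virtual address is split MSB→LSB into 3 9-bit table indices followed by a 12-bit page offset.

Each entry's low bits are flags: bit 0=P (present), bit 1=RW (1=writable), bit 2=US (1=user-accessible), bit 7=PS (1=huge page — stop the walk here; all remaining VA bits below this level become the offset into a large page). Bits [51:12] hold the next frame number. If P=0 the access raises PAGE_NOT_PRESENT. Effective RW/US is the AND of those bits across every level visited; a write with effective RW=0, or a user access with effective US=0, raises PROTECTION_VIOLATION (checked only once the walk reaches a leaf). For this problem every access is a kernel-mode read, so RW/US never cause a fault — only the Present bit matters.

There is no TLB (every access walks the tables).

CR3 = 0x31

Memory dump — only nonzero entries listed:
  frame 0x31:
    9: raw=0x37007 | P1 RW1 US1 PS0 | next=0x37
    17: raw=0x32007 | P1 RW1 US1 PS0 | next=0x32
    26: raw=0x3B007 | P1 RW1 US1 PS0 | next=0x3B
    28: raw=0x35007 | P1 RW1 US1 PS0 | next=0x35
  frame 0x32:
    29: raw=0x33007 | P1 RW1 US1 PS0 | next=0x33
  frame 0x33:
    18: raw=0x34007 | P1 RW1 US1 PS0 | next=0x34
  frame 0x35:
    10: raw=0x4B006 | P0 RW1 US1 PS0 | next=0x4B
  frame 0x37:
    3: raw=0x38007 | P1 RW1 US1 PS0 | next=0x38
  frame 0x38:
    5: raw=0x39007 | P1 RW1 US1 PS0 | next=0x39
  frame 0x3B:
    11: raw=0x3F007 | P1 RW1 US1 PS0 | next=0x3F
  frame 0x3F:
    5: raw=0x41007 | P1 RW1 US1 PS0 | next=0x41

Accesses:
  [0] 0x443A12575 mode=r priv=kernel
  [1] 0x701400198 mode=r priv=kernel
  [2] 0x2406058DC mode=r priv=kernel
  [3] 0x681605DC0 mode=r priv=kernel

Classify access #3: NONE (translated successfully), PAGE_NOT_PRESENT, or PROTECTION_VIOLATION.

Trace:
#0 VA=0x443A12575 (r,kernel):
  L0: frame=0x31 idx=17 entry=0x32007 [P=1 RW=1 US=1 PS=0]
  L1: frame=0x32 idx=29 entry=0x33007 [P=1 RW=1 US=1 PS=0]
  L2: frame=0x33 idx=18 entry=0x34007 [P=1 RW=1 US=1 PS=0]
  ⇒ phys 0x34575  [3 reads]
#1 VA=0x701400198 (r,kernel):
  L0: frame=0x31 idx=28 entry=0x35007 [P=1 RW=1 US=1 PS=0]
  L1: frame=0x35 idx=10 entry=0x4B006 [P=0 RW=1 US=1 PS=0]
  ⇒ fault: PAGE_NOT_PRESENT  — 2 lookups
#2 VA=0x2406058DC (r,kernel):
  L0: frame=0x31 idx=9 entry=0x37007 [P=1 RW=1 US=1 PS=0]
  L1: frame=0x37 idx=3 entry=0x38007 [P=1 RW=1 US=1 PS=0]
  L2: frame=0x38 idx=5 entry=0x39007 [P=1 RW=1 US=1 PS=0]
  ⇒ phys 0x398DC  [3 reads]
#3 VA=0x681605DC0 (r,kernel):
  L0: frame=0x31 idx=26 entry=0x3B007 [P=1 RW=1 US=1 PS=0]
  L1: frame=0x3B idx=11 entry=0x3F007 [P=1 RW=1 US=1 PS=0]
  L2: frame=0x3F idx=5 entry=0x41007 [P=1 RW=1 US=1 PS=0]
  ⇒ phys 0x41DC0  [3 reads]

Access #3 fault: NONE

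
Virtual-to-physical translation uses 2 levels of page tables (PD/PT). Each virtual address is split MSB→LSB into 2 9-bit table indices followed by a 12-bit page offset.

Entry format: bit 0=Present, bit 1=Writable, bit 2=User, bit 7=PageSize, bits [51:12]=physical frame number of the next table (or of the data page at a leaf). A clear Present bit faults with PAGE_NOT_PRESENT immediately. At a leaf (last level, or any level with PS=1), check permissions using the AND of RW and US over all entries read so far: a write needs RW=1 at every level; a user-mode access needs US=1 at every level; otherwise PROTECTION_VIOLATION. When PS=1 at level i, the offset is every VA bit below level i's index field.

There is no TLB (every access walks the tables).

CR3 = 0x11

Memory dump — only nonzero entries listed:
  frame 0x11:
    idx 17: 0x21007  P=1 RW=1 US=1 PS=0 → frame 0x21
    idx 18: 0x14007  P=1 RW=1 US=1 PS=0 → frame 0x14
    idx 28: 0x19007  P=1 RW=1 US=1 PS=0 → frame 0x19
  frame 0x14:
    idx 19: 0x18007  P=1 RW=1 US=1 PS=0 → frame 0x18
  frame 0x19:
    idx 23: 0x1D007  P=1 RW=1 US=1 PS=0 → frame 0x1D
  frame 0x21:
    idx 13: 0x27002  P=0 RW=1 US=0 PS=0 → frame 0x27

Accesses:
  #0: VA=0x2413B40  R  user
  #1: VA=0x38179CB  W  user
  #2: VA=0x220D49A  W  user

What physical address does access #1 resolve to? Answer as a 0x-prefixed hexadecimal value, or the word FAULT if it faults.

Trace:
#0 VA=0x2413B40 (r,user):
  L0: frame=0x11 idx=18 entry=0x14007 [P=1 RW=1 US=1 PS=0]
  L1: frame=0x14 idx=19 entry=0x18007 [P=1 RW=1 US=1 PS=0]
  → PA=0x18B40  (2 entries read)
#1 VA=0x38179CB (w,user):
  L0: frame=0x11 idx=28 entry=0x19007 [P=1 RW=1 US=1 PS=0]
  L1: frame=0x19 idx=23 entry=0x1D007 [P=1 RW=1 US=1 PS=0]
  → PA=0x1D9CB  (2 entries read)
#2 VA=0x220D49A (w,user):
  L0: frame=0x11 idx=17 entry=0x21007 [P=1 RW=1 US=1 PS=0]
  L1: frame=0x21 idx=13 entry=0x27002 [P=0 RW=1 US=0 PS=0]
  ⇒ fault: PAGE_NOT_PRESENT  — 2 lookups

Access #1 PA: 0x1D9CB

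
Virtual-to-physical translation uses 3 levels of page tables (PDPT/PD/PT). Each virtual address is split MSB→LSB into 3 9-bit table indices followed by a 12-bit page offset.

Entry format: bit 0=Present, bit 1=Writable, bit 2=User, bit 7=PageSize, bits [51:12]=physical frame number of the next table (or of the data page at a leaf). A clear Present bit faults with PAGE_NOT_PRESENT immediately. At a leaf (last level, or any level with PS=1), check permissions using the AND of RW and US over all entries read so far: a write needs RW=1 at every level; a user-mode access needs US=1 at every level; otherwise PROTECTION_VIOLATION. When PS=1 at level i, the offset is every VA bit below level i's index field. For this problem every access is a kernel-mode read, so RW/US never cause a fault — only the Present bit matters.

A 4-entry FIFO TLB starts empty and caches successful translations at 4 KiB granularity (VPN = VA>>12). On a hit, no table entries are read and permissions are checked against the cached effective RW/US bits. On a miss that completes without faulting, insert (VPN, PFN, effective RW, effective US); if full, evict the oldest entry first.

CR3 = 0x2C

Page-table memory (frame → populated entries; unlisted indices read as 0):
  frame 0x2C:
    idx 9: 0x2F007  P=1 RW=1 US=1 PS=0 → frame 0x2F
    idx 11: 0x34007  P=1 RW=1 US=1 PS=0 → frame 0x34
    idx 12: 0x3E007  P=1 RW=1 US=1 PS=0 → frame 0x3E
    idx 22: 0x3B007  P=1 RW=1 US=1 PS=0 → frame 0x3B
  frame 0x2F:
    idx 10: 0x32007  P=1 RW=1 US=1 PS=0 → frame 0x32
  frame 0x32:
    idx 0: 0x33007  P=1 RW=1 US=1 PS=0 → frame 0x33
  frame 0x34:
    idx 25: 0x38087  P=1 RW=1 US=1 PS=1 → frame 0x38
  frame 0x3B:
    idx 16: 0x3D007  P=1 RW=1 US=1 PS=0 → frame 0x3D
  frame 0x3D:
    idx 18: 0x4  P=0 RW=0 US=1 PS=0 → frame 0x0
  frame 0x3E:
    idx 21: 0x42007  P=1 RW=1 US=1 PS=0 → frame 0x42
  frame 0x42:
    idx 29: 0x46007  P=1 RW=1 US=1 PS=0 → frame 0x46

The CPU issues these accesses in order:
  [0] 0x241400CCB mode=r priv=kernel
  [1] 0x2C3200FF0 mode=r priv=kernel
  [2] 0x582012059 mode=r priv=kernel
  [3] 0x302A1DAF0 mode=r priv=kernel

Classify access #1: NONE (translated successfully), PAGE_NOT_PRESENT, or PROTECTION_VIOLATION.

Walk each access:
#0 VA=0x241400CCB (r,kernel):
  L0 @0x2C[9] → 0x2F007  P=1,RW=1,US=1,PS=0
  L1 @0x2F[10] → 0x32007  P=1,RW=1,US=1,PS=0
  L2 @0x32[0] → 0x33007  P=1,RW=1,US=1,PS=0
  ✓ 0x33CCB  — 3 lookups
#1 VA=0x2C3200FF0 (r,kernel):
  L0 @0x2C[11] → 0x34007  P=1,RW=1,US=1,PS=0
  L1 @0x34[25] → 0x38087  P=1,RW=1,US=1,PS=1
  ✓ 0x38FF0 (huge @L1)  — 2 lookups
#2 VA=0x582012059 (r,kernel):
  L0 @0x2C[22] → 0x3B007  P=1,RW=1,US=1,PS=0
  L1 @0x3B[16] → 0x3D007  P=1,RW=1,US=1,PS=0
  L2 @0x3D[18] → 0x4  P=0,RW=0,US=1,PS=0
  ✗ PAGE_NOT_PRESENT  [3 reads]
#3 VA=0x302A1DAF0 (r,kernel):
  L0 @0x2C[12] → 0x3E007  P=1,RW=1,US=1,PS=0
  L1 @0x3E[21] → 0x42007  P=1,RW=1,US=1,PS=0
  L2 @0x42[29] → 0x46007  P=1,RW=1,US=1,PS=0
  ✓ 0x46AF0  — 3 lookups

Access #1 fault: NONE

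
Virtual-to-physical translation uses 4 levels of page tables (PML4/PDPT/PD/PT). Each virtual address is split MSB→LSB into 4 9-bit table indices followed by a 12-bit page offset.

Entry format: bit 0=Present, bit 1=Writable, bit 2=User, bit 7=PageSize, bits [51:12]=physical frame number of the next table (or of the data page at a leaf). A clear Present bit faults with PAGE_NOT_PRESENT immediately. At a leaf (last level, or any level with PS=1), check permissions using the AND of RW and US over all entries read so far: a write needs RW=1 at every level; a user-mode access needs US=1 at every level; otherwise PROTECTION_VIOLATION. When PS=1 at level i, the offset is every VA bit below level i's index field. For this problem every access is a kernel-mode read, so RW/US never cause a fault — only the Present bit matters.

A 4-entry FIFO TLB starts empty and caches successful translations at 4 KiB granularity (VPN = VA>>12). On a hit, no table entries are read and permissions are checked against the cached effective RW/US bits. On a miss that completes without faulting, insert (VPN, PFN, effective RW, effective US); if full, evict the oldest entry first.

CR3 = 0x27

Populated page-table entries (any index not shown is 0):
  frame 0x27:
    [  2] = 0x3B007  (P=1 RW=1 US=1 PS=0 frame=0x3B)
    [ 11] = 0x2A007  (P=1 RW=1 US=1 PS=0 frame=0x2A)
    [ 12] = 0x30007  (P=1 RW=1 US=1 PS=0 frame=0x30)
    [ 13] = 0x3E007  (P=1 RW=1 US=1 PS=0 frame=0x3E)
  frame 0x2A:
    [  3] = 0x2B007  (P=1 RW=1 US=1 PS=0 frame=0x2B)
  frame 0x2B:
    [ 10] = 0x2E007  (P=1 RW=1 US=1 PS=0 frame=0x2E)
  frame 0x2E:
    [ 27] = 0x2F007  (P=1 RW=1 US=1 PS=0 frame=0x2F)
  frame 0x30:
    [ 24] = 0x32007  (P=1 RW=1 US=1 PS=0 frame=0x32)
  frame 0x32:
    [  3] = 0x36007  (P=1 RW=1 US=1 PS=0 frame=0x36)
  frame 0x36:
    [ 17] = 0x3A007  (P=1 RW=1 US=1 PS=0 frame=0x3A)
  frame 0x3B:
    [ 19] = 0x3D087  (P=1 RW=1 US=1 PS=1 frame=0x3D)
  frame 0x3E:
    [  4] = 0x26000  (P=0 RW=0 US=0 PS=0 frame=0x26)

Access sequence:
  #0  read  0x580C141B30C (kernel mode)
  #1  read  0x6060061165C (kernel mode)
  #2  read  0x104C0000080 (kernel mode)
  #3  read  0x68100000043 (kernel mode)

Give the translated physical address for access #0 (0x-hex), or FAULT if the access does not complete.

Walk each access:
#0 VA=0x580C141B30C (r,kernel):
  lvl0: tbl 0x27, slot 11 ⇒ 0x2A007 (P1/RW1/US1/PS0)
  lvl1: tbl 0x2A, slot 3 ⇒ 0x2B007 (P1/RW1/US1/PS0)
  lvl2: tbl 0x2B, slot 10 ⇒ 0x2E007 (P1/RW1/US1/PS0)
  lvl3: tbl 0x2E, slot 27 ⇒ 0x2F007 (P1/RW1/US1/PS0)
  ⇒ phys 0x2F30C  [4 reads]
#1 VA=0x6060061165C (r,kernel):
  lvl0: tbl 0x27, slot 12 ⇒ 0x30007 (P1/RW1/US1/PS0)
  lvl1: tbl 0x30, slot 24 ⇒ 0x32007 (P1/RW1/US1/PS0)
  lvl2: tbl 0x32, slot 3 ⇒ 0x36007 (P1/RW1/US1/PS0)
  lvl3: tbl 0x36, slot 17 ⇒ 0x3A007 (P1/RW1/US1/PS0)
  ⇒ phys 0x3A65C  [4 reads]
#2 VA=0x104C0000080 (r,kernel):
  lvl0: tbl 0x27, slot 2 ⇒ 0x3B007 (P1/RW1/US1/PS0)
  lvl1: tbl 0x3B, slot 19 ⇒ 0x3D087 (P1/RW1/US1/PS1)
  ⇒ phys 0x3D080 (huge @L1)  [2 reads]
#3 VA=0x68100000043 (r,kernel):
  lvl0: tbl 0x27, slot 13 ⇒ 0x3E007 (P1/RW1/US1/PS0)
  lvl1: tbl 0x3E, slot 4 ⇒ 0x26000 (P0/RW0/US0/PS0)
  → PAGE_NOT_PRESENT  (2 entries read)

Access #0 PA: 0x2F30C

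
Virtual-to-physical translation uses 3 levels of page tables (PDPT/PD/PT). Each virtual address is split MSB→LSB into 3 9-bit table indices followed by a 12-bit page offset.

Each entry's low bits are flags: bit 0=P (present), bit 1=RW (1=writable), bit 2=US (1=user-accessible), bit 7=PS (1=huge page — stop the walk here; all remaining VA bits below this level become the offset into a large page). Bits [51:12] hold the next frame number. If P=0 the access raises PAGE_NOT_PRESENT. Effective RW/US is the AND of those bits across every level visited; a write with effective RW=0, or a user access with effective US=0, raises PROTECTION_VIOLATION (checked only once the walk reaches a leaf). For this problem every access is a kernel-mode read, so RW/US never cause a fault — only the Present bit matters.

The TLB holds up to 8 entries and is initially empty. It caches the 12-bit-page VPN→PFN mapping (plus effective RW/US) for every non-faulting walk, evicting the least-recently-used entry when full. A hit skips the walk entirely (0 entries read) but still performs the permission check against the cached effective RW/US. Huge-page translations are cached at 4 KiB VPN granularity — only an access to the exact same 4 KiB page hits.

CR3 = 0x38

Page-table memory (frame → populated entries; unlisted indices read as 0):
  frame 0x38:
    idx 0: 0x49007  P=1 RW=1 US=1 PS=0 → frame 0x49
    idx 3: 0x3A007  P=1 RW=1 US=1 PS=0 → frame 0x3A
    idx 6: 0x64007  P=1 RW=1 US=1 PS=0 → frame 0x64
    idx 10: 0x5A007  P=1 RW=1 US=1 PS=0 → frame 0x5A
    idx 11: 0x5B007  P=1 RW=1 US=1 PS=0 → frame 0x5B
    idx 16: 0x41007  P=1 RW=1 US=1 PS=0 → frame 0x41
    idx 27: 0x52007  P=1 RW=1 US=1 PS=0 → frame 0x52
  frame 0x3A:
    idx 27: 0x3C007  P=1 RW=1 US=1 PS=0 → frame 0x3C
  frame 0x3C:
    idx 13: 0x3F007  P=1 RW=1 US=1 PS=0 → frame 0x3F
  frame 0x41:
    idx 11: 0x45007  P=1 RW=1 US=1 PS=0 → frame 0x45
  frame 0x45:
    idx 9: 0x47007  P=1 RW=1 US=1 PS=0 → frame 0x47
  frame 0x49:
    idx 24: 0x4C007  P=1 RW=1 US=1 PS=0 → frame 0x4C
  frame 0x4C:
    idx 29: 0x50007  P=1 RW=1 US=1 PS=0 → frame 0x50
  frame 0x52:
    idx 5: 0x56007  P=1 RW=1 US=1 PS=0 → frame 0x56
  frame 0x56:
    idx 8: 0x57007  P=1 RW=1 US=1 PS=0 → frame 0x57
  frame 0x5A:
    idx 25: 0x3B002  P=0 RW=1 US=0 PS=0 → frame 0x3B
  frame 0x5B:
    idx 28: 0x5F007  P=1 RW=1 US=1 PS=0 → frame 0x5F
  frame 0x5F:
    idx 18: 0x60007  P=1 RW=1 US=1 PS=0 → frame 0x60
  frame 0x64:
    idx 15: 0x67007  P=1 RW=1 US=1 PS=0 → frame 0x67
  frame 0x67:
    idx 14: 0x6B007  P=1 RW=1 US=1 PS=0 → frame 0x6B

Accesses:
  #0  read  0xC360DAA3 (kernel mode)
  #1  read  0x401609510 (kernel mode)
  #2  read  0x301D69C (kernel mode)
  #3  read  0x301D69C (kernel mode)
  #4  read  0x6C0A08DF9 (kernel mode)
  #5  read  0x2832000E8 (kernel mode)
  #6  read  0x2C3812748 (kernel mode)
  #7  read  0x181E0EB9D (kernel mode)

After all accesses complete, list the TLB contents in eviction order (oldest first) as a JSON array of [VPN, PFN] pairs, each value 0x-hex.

Trace:
#0 VA=0xC360DAA3 (r,kernel):
  L0 @0x38[3] → 0x3A007  P=1,RW=1,US=1,PS=0
  L1 @0x3A[27] → 0x3C007  P=1,RW=1,US=1,PS=0
  L2 @0x3C[13] → 0x3F007  P=1,RW=1,US=1,PS=0
  ⇒ phys 0x3FAA3  [3 reads]
#1 VA=0x401609510 (r,kernel):
  L0 @0x38[16] → 0x41007  P=1,RW=1,US=1,PS=0
  L1 @0x41[11] → 0x45007  P=1,RW=1,US=1,PS=0
  L2 @0x45[9] → 0x47007  P=1,RW=1,US=1,PS=0
  ⇒ phys 0x47510  [3 reads]
#2 VA=0x301D69C (r,kernel):
  L0 @0x38[0] → 0x49007  P=1,RW=1,US=1,PS=0
  L1 @0x49[24] → 0x4C007  P=1,RW=1,US=1,PS=0
  L2 @0x4C[29] → 0x50007  P=1,RW=1,US=1,PS=0
  ⇒ phys 0x5069C  [3 reads]
#3 VA=0x301D69C (r,kernel):
  TLB hit vpn=0x301D → PA=0x5069C
#4 VA=0x6C0A08DF9 (r,kernel):
  L0 @0x38[27] → 0x52007  P=1,RW=1,US=1,PS=0
  L1 @0x52[5] → 0x56007  P=1,RW=1,US=1,PS=0
  L2 @0x56[8] → 0x57007  P=1,RW=1,US=1,PS=0
  ⇒ phys 0x57DF9  [3 reads]
#5 VA=0x2832000E8 (r,kernel):
  L0 @0x38[10] → 0x5A007  P=1,RW=1,US=1,PS=0
  L1 @0x5A[25] → 0x3B002  P=0,RW=1,US=0,PS=0
  ⇒ fault: PAGE_NOT_PRESENT  — 2 lookups
#6 VA=0x2C3812748 (r,kernel):
  L0 @0x38[11] → 0x5B007  P=1,RW=1,US=1,PS=0
  L1 @0x5B[28] → 0x5F007  P=1,RW=1,US=1,PS=0
  L2 @0x5F[18] → 0x60007  P=1,RW=1,US=1,PS=0
  ⇒ phys 0x60748  [3 reads]
#7 VA=0x181E0EB9D (r,kernel):
  L0 @0x38[6] → 0x64007  P=1,RW=1,US=1,PS=0
  L1 @0x64[15] → 0x67007  P=1,RW=1,US=1,PS=0
  L2 @0x67[14] → 0x6B007  P=1,RW=1,US=1,PS=0
  ⇒ phys 0x6BB9D  [3 reads]

TLB: [["0xC360D", "0x3F"], ["0x401609", "0x47"], ["0x301D", "0x50"], ["0x6C0A08", "0x57"], ["0x2C3812", "0x60"], ["0x181E0E", "0x6B"]]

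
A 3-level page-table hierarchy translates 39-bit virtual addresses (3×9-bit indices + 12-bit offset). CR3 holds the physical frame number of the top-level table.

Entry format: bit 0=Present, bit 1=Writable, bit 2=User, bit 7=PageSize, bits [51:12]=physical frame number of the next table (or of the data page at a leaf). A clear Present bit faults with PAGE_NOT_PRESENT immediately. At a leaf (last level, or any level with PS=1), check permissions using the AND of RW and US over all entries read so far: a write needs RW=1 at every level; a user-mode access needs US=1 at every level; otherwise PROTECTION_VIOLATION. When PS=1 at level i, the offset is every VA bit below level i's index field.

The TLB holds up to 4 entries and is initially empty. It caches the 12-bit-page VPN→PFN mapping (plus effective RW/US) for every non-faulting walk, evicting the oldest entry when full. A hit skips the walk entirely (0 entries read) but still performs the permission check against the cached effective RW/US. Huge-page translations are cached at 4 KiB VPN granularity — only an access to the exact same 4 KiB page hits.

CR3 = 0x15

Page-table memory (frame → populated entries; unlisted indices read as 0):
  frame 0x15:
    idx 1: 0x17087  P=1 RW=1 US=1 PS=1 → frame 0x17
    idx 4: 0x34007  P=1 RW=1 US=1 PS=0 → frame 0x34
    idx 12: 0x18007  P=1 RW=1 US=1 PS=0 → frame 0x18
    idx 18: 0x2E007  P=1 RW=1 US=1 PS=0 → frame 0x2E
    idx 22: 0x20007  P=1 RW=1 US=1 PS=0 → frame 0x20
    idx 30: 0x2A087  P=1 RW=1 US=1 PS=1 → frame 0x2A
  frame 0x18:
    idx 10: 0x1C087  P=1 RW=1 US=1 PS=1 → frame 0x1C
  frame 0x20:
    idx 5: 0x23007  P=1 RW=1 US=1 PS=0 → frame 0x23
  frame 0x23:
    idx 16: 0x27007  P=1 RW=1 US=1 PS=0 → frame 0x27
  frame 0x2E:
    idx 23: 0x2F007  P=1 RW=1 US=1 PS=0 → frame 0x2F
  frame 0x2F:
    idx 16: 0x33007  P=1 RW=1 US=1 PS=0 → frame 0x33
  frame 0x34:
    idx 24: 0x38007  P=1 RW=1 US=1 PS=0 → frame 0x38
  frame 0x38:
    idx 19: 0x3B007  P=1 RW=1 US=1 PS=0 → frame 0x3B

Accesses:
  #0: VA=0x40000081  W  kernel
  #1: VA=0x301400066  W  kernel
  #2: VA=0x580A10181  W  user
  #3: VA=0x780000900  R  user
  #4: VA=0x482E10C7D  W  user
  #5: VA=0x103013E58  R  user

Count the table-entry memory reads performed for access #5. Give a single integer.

Trace:
#0 VA=0x40000081 (w,kernel):
  lvl0: tbl 0x15, slot 1 ⇒ 0x17087 (P1/RW1/US1/PS1)
  → PA=0x17081 (huge @L0)  (1 entries read)
#1 VA=0x301400066 (w,kernel):
  lvl0: tbl 0x15, slot 12 ⇒ 0x18007 (P1/RW1/US1/PS0)
  lvl1: tbl 0x18, slot 10 ⇒ 0x1C087 (P1/RW1/US1/PS1)
  → PA=0x1C066 (huge @L1)  (2 entries read)
#2 VA=0x580A10181 (w,user):
  lvl0: tbl 0x15, slot 22 ⇒ 0x20007 (P1/RW1/US1/PS0)
  lvl1: tbl 0x20, slot 5 ⇒ 0x23007 (P1/RW1/US1/PS0)
  lvl2: tbl 0x23, slot 16 ⇒ 0x27007 (P1/RW1/US1/PS0)
  → PA=0x27181  (3 entries read)
#3 VA=0x780000900 (r,user):
  lvl0: tbl 0x15, slot 30 ⇒ 0x2A087 (P1/RW1/US1/PS1)
  → PA=0x2A900 (huge @L0)  (1 entries read)
#4 VA=0x482E10C7D (w,user):
  lvl0: tbl 0x15, slot 18 ⇒ 0x2E007 (P1/RW1/US1/PS0)
  lvl1: tbl 0x2E, slot 23 ⇒ 0x2F007 (P1/RW1/US1/PS0)
  lvl2: tbl 0x2F, slot 16 ⇒ 0x33007 (P1/RW1/US1/PS0)
  → PA=0x33C7D  (3 entries read)
#5 VA=0x103013E58 (r,user):
  lvl0: tbl 0x15, slot 4 ⇒ 0x34007 (P1/RW1/US1/PS0)
  lvl1: tbl 0x34, slot 24 ⇒ 0x38007 (P1/RW1/US1/PS0)
  lvl2: tbl 0x38, slot 19 ⇒ 0x3B007 (P1/RW1/US1/PS0)
  → PA=0x3BE58  (3 entries read)

Entries read for #5: 3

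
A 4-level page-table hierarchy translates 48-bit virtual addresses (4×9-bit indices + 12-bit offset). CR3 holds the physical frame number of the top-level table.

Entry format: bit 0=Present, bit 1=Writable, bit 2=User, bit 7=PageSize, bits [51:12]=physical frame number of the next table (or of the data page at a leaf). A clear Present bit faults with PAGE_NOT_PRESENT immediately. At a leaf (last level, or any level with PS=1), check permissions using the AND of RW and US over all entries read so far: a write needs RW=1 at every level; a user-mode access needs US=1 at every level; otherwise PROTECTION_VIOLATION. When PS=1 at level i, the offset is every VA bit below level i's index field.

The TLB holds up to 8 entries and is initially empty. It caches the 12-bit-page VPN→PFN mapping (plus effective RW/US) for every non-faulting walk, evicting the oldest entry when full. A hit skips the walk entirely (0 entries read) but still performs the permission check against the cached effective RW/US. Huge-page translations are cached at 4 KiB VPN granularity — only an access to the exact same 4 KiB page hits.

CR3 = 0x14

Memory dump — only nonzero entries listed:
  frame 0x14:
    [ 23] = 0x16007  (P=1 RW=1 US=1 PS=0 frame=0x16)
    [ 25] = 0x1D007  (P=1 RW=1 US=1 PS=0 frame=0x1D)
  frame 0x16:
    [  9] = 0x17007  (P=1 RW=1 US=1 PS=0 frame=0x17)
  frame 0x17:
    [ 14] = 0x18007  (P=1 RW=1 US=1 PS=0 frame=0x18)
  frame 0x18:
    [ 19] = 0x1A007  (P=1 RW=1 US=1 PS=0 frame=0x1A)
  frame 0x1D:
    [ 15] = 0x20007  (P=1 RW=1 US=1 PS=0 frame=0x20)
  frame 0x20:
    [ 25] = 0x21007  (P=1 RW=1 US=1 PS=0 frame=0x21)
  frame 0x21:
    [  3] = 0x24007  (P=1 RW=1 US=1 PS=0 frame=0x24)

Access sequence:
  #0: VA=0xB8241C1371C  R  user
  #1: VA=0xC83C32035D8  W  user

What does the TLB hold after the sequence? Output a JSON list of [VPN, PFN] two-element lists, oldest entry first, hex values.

Trace:
#0 VA=0xB8241C1371C (r,user):
  lvl0: tbl 0x14, slot 23 ⇒ 0x16007 (P1/RW1/US1/PS0)
  lvl1: tbl 0x16, slot 9 ⇒ 0x17007 (P1/RW1/US1/PS0)
  lvl2: tbl 0x17, slot 14 ⇒ 0x18007 (P1/RW1/US1/PS0)
  lvl3: tbl 0x18, slot 19 ⇒ 0x1A007 (P1/RW1/US1/PS0)
  ✓ 0x1A71C  — 4 lookups
#1 VA=0xC83C32035D8 (w,user):
  lvl0: tbl 0x14, slot 25 ⇒ 0x1D007 (P1/RW1/US1/PS0)
  lvl1: tbl 0x1D, slot 15 ⇒ 0x20007 (P1/RW1/US1/PS0)
  lvl2: tbl 0x20, slot 25 ⇒ 0x21007 (P1/RW1/US1/PS0)
  lvl3: tbl 0x21, slot 3 ⇒ 0x24007 (P1/RW1/US1/PS0)
  ✓ 0x245D8  — 4 lookups

TLB: [["0xB8241C13", "0x1A"], ["0xC83C3203", "0x24"]]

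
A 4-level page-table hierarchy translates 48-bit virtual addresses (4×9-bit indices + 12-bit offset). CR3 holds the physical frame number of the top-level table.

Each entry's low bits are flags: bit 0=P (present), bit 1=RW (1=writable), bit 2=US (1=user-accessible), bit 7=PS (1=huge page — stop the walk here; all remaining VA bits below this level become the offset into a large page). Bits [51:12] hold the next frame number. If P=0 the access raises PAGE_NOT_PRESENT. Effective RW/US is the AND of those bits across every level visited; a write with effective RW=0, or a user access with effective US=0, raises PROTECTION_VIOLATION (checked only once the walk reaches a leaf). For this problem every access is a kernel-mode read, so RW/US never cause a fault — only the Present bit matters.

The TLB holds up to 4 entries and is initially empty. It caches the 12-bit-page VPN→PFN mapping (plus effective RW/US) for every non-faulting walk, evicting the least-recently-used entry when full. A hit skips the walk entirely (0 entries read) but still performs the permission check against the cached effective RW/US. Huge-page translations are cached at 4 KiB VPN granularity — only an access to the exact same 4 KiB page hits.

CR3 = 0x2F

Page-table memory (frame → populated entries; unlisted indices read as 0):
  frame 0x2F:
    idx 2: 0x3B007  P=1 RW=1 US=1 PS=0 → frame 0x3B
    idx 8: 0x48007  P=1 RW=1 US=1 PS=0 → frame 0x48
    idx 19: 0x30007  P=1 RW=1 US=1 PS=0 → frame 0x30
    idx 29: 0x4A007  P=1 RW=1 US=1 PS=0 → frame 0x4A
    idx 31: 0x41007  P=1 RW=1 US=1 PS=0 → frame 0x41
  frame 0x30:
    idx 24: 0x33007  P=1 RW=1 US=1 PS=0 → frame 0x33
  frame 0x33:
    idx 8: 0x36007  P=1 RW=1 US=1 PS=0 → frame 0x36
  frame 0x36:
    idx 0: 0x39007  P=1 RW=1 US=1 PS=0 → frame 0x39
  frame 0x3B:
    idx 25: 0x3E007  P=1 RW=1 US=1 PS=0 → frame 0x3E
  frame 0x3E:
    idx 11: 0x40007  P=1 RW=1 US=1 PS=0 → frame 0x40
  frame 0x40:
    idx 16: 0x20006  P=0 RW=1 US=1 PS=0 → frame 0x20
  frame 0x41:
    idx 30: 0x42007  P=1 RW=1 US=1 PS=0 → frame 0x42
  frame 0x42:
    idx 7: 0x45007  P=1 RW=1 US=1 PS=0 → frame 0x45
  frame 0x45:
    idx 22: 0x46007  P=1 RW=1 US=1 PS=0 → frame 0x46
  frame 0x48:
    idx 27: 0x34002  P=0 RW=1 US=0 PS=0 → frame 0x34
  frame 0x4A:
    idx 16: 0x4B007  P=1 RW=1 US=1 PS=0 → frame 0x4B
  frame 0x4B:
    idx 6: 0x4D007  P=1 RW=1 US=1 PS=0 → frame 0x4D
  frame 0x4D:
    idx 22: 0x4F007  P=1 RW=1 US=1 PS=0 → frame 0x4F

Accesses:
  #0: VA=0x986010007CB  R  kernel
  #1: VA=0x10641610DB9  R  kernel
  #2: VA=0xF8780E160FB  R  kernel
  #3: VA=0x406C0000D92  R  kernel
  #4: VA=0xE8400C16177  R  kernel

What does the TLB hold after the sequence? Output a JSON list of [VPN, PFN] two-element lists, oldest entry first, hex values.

Walk each access:
#0 VA=0x986010007CB (r,kernel):
  L0 @0x2F[19] → 0x30007  P=1,RW=1,US=1,PS=0
  L1 @0x30[24] → 0x33007  P=1,RW=1,US=1,PS=0
  L2 @0x33[8] → 0x36007  P=1,RW=1,US=1,PS=0
  L3 @0x36[0] → 0x39007  P=1,RW=1,US=1,PS=0
  ✓ 0x397CB  — 4 lookups
#1 VA=0x10641610DB9 (r,kernel):
  L0 @0x2F[2] → 0x3B007  P=1,RW=1,US=1,PS=0
  L1 @0x3B[25] → 0x3E007  P=1,RW=1,US=1,PS=0
  L2 @0x3E[11] → 0x40007  P=1,RW=1,US=1,PS=0
  L3 @0x40[16] → 0x20006  P=0,RW=1,US=1,PS=0
  → PAGE_NOT_PRESENT  (4 entries read)
#2 VA=0xF8780E160FB (r,kernel):
  L0 @0x2F[31] → 0x41007  P=1,RW=1,US=1,PS=0
  L1 @0x41[30] → 0x42007  P=1,RW=1,US=1,PS=0
  L2 @0x42[7] → 0x45007  P=1,RW=1,US=1,PS=0
  L3 @0x45[22] → 0x46007  P=1,RW=1,US=1,PS=0
  ✓ 0x460FB  — 4 lookups
#3 VA=0x406C0000D92 (r,kernel):
  L0 @0x2F[8] → 0x48007  P=1,RW=1,US=1,PS=0
  L1 @0x48[27] → 0x34002  P=0,RW=1,US=0,PS=0
  → PAGE_NOT_PRESENT  (2 entries read)
#4 VA=0xE8400C16177 (r,kernel):
  L0 @0x2F[29] → 0x4A007  P=1,RW=1,US=1,PS=0
  L1 @0x4A[16] → 0x4B007  P=1,RW=1,US=1,PS=0
  L2 @0x4B[6] → 0x4D007  P=1,RW=1,US=1,PS=0
  L3 @0x4D[22] → 0x4F007  P=1,RW=1,US=1,PS=0
  ✓ 0x4F177  — 4 lookups

TLB: [["0x98601000", "0x39"], ["0xF8780E16", "0x46"], ["0xE8400C16", "0x4F"]]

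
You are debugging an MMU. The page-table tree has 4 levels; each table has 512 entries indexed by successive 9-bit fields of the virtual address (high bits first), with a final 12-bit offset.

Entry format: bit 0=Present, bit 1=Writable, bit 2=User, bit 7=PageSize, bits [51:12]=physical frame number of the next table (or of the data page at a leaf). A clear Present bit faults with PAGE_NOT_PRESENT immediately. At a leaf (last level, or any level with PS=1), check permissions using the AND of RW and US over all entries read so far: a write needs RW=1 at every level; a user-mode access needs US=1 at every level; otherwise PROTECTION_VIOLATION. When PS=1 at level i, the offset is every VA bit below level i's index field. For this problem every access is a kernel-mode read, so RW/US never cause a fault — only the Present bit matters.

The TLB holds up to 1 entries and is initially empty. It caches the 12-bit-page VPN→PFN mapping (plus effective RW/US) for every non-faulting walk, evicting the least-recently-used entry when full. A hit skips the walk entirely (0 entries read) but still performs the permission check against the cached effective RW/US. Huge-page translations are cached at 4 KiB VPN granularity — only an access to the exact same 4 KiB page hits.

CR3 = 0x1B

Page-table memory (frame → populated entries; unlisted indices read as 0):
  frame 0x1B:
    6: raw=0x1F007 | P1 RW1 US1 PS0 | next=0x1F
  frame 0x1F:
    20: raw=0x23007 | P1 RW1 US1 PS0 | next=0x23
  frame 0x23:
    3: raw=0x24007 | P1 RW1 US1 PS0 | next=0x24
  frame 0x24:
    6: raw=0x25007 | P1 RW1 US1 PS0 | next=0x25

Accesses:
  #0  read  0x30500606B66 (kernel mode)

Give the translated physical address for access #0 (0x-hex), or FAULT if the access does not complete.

Walk each access:
#0 VA=0x30500606B66 (r,kernel):
  lvl0: tbl 0x1B, slot 6 ⇒ 0x1F007 (P1/RW1/US1/PS0)
  lvl1: tbl 0x1F, slot 20 ⇒ 0x23007 (P1/RW1/US1/PS0)
  lvl2: tbl 0x23, slot 3 ⇒ 0x24007 (P1/RW1/US1/PS0)
  lvl3: tbl 0x24, slot 6 ⇒ 0x25007 (P1/RW1/US1/PS0)
  ⇒ phys 0x25B66  [4 reads]

Access #0 PA: 0x25B66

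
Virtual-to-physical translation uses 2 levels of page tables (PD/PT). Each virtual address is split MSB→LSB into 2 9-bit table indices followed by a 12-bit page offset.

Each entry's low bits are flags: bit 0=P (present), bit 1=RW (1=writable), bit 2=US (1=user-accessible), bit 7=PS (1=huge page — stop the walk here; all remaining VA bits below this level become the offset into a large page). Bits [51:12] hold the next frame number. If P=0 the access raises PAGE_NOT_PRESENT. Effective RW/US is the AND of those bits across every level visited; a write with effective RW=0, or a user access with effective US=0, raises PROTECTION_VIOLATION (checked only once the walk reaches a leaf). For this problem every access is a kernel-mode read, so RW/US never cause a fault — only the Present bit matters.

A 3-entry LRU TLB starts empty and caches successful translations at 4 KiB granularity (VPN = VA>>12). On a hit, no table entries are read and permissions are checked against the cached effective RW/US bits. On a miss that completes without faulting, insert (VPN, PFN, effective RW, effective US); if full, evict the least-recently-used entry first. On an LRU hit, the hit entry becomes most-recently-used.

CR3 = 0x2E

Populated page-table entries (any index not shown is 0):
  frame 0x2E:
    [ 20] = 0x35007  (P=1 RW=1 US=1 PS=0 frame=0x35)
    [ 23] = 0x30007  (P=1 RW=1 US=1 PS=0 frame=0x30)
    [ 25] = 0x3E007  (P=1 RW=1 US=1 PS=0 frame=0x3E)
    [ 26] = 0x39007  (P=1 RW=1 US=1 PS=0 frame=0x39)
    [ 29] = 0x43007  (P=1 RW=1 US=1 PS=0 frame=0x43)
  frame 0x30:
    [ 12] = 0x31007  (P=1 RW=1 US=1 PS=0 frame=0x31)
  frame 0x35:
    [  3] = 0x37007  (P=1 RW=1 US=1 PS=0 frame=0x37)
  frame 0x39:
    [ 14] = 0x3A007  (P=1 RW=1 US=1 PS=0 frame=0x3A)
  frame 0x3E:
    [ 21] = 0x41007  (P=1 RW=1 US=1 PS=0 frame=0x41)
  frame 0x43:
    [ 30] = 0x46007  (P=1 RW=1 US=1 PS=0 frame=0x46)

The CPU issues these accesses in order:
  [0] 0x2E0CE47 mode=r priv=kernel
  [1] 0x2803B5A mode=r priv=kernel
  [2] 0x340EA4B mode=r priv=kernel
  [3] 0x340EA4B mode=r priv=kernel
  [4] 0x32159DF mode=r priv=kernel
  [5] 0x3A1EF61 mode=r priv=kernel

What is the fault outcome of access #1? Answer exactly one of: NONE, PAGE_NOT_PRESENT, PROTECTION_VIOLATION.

Per-access translation:
#0 VA=0x2E0CE47 (r,kernel):
  L0: frame=0x2E idx=23 entry=0x30007 [P=1 RW=1 US=1 PS=0]
  L1: frame=0x30 idx=12 entry=0x31007 [P=1 RW=1 US=1 PS=0]
  ⇒ phys 0x31E47  [2 reads]
#1 VA=0x2803B5A (r,kernel):
  L0: frame=0x2E idx=20 entry=0x35007 [P=1 RW=1 US=1 PS=0]
  L1: frame=0x35 idx=3 entry=0x37007 [P=1 RW=1 US=1 PS=0]
  ⇒ phys 0x37B5A  [2 reads]
#2 VA=0x340EA4B (r,kernel):
  L0: frame=0x2E idx=26 entry=0x39007 [P=1 RW=1 US=1 PS=0]
  L1: frame=0x39 idx=14 entry=0x3A007 [P=1 RW=1 US=1 PS=0]
  ⇒ phys 0x3AA4B  [2 reads]
#3 VA=0x340EA4B (r,kernel):
  TLB hit vpn=0x340E → PA=0x3AA4B
#4 VA=0x32159DF (r,kernel):
  L0: frame=0x2E idx=25 entry=0x3E007 [P=1 RW=1 US=1 PS=0]
  L1: frame=0x3E idx=21 entry=0x41007 [P=1 RW=1 US=1 PS=0]
  ⇒ phys 0x419DF  [2 reads]
#5 VA=0x3A1EF61 (r,kernel):
  L0: frame=0x2E idx=29 entry=0x43007 [P=1 RW=1 US=1 PS=0]
  L1: frame=0x43 idx=30 entry=0x46007 [P=1 RW=1 US=1 PS=0]
  ⇒ phys 0x46F61  [2 reads]

Access #1 fault: NONE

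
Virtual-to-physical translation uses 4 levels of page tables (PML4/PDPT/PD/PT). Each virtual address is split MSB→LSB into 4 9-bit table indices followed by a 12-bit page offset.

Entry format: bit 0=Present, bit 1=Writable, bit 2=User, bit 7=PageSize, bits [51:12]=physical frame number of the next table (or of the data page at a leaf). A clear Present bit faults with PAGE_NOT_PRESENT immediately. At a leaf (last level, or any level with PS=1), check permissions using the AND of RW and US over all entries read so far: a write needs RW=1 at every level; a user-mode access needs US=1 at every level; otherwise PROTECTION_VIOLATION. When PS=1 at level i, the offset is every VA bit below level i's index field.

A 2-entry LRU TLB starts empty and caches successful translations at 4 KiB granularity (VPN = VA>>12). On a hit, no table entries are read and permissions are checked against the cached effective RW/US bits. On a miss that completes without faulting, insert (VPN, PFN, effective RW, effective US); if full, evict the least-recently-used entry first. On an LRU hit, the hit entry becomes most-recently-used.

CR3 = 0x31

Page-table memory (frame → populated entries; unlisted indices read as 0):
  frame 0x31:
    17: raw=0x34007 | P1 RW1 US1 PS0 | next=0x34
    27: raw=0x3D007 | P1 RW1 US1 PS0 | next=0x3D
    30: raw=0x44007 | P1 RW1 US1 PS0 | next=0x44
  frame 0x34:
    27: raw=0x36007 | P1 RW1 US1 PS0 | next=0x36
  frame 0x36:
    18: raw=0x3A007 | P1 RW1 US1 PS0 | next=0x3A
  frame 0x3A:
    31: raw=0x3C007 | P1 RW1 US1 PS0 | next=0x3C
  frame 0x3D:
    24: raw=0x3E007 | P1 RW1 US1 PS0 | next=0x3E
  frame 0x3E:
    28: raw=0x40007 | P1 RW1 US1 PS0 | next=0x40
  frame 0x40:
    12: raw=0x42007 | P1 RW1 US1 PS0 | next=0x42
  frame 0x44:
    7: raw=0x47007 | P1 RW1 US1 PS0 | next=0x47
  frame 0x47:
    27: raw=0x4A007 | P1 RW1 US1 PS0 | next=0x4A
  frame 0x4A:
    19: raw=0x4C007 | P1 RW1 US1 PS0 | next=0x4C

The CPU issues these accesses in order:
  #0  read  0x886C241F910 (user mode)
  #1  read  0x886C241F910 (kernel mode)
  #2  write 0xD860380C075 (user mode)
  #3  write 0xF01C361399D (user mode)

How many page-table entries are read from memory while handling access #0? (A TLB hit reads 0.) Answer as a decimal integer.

Walk each access:
#0 VA=0x886C241F910 (r,user):
  L0 @0x31[17] → 0x34007  P=1,RW=1,US=1,PS=0
  L1 @0x34[27] → 0x36007  P=1,RW=1,US=1,PS=0
  L2 @0x36[18] → 0x3A007  P=1,RW=1,US=1,PS=0
  L3 @0x3A[31] → 0x3C007  P=1,RW=1,US=1,PS=0
  → PA=0x3C910  (4 entries read)
#1 VA=0x886C241F910 (r,kernel):
  TLB hit vpn=0x886C241F → PA=0x3C910
#2 VA=0xD860380C075 (w,user):
  L0 @0x31[27] → 0x3D007  P=1,RW=1,US=1,PS=0
  L1 @0x3D[24] → 0x3E007  P=1,RW=1,US=1,PS=0
  L2 @0x3E[28] → 0x40007  P=1,RW=1,US=1,PS=0
  L3 @0x40[12] → 0x42007  P=1,RW=1,US=1,PS=0
  → PA=0x42075  (4 entries read)
#3 VA=0xF01C361399D (w,user):
  L0 @0x31[30] → 0x44007  P=1,RW=1,US=1,PS=0
  L1 @0x44[7] → 0x47007  P=1,RW=1,US=1,PS=0
  L2 @0x47[27] → 0x4A007  P=1,RW=1,US=1,PS=0
  L3 @0x4A[19] → 0x4C007  P=1,RW=1,US=1,PS=0
  → PA=0x4C99D  (4 entries read)

Entries read for #0: 4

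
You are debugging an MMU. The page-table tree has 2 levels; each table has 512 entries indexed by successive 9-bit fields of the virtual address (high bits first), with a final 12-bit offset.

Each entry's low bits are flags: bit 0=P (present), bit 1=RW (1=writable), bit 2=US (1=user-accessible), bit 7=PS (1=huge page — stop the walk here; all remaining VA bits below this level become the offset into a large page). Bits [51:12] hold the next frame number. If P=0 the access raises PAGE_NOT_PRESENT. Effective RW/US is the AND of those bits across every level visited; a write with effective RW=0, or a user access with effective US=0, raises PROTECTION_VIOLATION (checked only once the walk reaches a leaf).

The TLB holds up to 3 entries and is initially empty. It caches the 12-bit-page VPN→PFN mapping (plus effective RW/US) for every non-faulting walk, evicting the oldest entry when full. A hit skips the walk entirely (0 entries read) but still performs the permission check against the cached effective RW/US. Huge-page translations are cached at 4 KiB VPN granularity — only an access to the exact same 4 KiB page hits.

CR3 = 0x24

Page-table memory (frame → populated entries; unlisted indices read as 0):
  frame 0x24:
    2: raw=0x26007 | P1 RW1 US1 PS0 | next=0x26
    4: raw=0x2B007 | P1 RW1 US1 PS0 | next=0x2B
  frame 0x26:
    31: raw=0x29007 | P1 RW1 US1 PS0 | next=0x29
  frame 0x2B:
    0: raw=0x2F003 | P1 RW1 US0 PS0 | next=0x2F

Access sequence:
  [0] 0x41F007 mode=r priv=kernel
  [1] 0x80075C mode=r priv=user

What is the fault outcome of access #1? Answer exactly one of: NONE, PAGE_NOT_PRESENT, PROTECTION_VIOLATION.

Per-access translation:
#0 VA=0x41F007 (r,kernel):
  L0: frame=0x24 idx=2 entry=0x26007 [P=1 RW=1 US=1 PS=0]
  L1: frame=0x26 idx=31 entry=0x29007 [P=1 RW=1 US=1 PS=0]
  → PA=0x29007  (2 entries read)
#1 VA=0x80075C (r,user):
  L0: frame=0x24 idx=4 entry=0x2B007 [P=1 RW=1 US=1 PS=0]
  L1: frame=0x2B idx=0 entry=0x2F003 [P=1 RW=1 US=0 PS=0]
  ⇒ fault: PROTECTION_VIOLATION  — 2 lookups

Access #1 fault: PROTECTION_VIOLATION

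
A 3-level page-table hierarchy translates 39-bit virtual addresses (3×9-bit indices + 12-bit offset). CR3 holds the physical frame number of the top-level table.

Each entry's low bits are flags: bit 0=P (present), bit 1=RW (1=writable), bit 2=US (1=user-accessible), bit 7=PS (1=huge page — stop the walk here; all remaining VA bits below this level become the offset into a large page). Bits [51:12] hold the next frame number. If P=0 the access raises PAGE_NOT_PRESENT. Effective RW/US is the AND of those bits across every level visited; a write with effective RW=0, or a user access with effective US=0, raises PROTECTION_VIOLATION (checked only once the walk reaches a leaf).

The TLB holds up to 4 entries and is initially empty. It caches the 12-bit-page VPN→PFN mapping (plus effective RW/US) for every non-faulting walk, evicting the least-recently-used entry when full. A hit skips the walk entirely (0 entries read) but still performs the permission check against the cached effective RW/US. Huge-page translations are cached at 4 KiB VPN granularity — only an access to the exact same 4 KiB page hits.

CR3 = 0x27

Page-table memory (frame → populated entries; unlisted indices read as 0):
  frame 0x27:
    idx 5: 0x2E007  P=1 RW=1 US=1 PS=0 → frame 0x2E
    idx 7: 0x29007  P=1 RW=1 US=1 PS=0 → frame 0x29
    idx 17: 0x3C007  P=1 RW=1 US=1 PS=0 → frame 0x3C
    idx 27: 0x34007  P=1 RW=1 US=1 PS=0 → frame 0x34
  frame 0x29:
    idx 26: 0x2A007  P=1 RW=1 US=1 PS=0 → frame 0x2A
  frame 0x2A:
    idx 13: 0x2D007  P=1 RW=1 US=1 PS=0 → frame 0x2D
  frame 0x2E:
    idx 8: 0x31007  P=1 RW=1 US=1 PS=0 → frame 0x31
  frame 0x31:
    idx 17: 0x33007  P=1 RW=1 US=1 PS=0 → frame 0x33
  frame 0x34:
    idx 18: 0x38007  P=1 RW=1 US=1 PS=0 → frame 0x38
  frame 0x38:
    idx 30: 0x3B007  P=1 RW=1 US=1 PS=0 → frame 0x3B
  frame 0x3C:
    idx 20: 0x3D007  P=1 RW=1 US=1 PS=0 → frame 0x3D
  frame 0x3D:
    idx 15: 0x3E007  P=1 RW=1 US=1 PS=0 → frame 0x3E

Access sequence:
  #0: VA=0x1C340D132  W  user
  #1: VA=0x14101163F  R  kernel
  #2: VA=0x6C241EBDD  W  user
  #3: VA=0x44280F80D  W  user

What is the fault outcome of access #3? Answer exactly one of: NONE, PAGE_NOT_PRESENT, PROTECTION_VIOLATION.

Trace:
#0 VA=0x1C340D132 (w,user):
  [0] read 0x27 idx=7: raw=0x29007 flags P=1 W=1 U=1 S=0
  [1] read 0x29 idx=26: raw=0x2A007 flags P=1 W=1 U=1 S=0
  [2] read 0x2A idx=13: raw=0x2D007 flags P=1 W=1 U=1 S=0
  → PA=0x2D132  (3 entries read)
#1 VA=0x14101163F (r,kernel):
  [0] read 0x27 idx=5: raw=0x2E007 flags P=1 W=1 U=1 S=0
  [1] read 0x2E idx=8: raw=0x31007 flags P=1 W=1 U=1 S=0
  [2] read 0x31 idx=17: raw=0x33007 flags P=1 W=1 U=1 S=0
  → PA=0x3363F  (3 entries read)
#2 VA=0x6C241EBDD (w,user):
  [0] read 0x27 idx=27: raw=0x34007 flags P=1 W=1 U=1 S=0
  [1] read 0x34 idx=18: raw=0x38007 flags P=1 W=1 U=1 S=0
  [2] read 0x38 idx=30: raw=0x3B007 flags P=1 W=1 U=1 S=0
  → PA=0x3BBDD  (3 entries read)
#3 VA=0x44280F80D (w,user):
  [0] read 0x27 idx=17: raw=0x3C007 flags P=1 W=1 U=1 S=0
  [1] read 0x3C idx=20: raw=0x3D007 flags P=1 W=1 U=1 S=0
  [2] read 0x3D idx=15: raw=0x3E007 flags P=1 W=1 U=1 S=0
  → PA=0x3E80D  (3 entries read)

Access #3 fault: NONE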